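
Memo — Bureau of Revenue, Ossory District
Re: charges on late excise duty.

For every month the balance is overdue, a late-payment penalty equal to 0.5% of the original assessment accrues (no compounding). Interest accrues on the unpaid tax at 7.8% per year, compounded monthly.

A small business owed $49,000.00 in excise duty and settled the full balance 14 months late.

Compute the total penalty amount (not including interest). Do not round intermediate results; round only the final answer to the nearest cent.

$3,430.00

Late-payment penalty: 14 × 0.5% × $49,000.00 = $3,430.00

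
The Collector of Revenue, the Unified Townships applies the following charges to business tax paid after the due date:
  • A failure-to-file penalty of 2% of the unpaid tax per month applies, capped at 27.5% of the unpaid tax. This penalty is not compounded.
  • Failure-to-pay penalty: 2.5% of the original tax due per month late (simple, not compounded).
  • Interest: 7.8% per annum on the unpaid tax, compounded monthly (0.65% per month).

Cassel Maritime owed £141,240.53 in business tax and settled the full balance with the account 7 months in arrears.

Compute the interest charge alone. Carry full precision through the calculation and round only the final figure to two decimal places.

Interest: £141,240.53 × ((1 + 0.0065)^7 − 1) = £141,240.53 × 0.0463969… = £6,553.1262…

£6,553.13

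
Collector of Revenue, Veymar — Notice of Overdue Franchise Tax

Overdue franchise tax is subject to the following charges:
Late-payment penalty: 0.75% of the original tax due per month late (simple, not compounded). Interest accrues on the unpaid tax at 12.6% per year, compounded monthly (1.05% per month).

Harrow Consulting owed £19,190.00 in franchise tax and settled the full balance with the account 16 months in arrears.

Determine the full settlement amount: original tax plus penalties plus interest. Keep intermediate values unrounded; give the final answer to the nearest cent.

£24,983.48

Late-payment penalty = 0.75% × £19,190.00 × 16 mo = £2,302.80
Interest: £19,190.00 × ((1 + 0.0105)^16 − 1) = £19,190.00 × 0.1819010… = £3,490.6794…
Total = £19,190.00 + £2,302.8000 + £3,490.6794… = £24,983.48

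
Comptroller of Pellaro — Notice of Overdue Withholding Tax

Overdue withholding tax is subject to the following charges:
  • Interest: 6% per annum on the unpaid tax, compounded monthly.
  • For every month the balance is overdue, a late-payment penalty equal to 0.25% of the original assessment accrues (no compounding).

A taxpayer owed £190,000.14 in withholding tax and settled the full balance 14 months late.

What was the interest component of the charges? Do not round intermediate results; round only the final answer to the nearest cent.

£13,741.03

Interest (6%/yr ÷ 12 = 0.5%/month): £190,000.14 × ((1 + 0.005)^14 − 1) = £13,741.0252…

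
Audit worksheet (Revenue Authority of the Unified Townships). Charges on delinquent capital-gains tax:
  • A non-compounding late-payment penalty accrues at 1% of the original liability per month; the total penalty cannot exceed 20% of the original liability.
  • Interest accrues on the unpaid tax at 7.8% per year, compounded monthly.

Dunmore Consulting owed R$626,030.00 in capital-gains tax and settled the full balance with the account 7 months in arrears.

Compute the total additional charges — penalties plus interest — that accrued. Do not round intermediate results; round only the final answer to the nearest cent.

Penalty: 7 × 1% × R$626,030.00 = R$43,822.10 (below the 20% cap of R$125,206.00)
Interest (7.8%/yr ÷ 12 = 0.65%/month): R$626,030.00 × ((1 + 0.0065)^7 − 1) = R$29,045.8667…
Penalties + interest = R$43,822.1000 + R$29,045.8667… = R$72,867.97

R$72,867.97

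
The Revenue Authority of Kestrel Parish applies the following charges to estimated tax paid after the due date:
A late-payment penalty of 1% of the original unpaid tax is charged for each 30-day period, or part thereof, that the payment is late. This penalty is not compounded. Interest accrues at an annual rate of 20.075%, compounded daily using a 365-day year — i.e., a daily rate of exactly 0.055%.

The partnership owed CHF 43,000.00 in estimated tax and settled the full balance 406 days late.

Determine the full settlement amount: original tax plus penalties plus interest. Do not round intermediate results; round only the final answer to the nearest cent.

CHF 59,775.11

Penalty periods: ⌈406/30⌉ = 14; penalty = 14 × 1% × CHF 43,000.00 = CHF 6,020.00
Interest: CHF 43,000.00 × ((1 + 0.00055)^406 − 1) = CHF 43,000.00 × 0.25011884… = CHF 10,755.1099…
Total = CHF 43,000.00 + CHF 6,020.0000 + CHF 10,755.1099… = CHF 59,775.11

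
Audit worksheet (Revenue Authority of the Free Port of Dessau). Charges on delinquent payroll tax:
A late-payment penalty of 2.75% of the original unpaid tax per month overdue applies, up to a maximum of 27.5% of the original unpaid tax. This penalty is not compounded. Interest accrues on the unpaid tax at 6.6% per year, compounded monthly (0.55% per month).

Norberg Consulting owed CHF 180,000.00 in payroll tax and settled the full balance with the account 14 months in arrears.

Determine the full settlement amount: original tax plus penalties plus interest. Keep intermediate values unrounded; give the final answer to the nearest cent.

CHF 243,866.56

Penalty (uncapped): 14 × 2.75% × CHF 180,000.00 = CHF 69,300.00; cap = 27.5% × CHF 180,000.00 = CHF 49,500.00 → penalty = CHF 49,500.00
Interest: CHF 180,000.00 × ((1 + 0.0055)^14 − 1) = CHF 180,000.00 × 0.0798142… = CHF 14,366.5626…
Total = CHF 180,000.00 + CHF 49,500.0000 + CHF 14,366.5626… = CHF 243,866.56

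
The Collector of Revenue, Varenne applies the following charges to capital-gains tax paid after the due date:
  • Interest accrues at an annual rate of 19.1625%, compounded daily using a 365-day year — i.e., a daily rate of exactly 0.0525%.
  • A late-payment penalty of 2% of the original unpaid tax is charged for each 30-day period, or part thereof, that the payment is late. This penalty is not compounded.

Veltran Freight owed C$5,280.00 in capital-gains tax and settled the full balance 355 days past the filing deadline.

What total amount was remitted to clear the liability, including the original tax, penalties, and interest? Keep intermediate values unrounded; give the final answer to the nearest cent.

C$7,628.62

Penalty periods: ⌈355/30⌉ = 12; penalty = 12 × 2% × C$5,280.00 = C$1,267.20
Interest: C$5,280.00 × ((1 + 0.000525)^355 − 1) = C$5,280.00 × 0.20481508… = C$1,081.4236…
Total = C$5,280.00 + C$1,267.2000 + C$1,081.4236… = C$7,628.62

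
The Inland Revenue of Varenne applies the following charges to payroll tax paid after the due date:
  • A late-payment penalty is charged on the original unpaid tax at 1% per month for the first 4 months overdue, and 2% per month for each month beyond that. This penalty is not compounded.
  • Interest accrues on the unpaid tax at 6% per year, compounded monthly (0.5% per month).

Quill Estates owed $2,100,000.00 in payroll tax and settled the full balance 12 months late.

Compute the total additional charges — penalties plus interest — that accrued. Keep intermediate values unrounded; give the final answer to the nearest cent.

$549,523.40

Penalty, months 1–4: 4 × 1% × $2,100,000.00 = $84,000.00
Penalty, months 5–12: 8 × 2% × $2,100,000.00 = $336,000.00
Interest: $2,100,000.00 × ((1 + 0.005)^12 − 1) = $2,100,000.00 × 0.0616778… = $129,523.4049…
Penalties + interest = $420,000.0000 + $129,523.4049… = $549,523.40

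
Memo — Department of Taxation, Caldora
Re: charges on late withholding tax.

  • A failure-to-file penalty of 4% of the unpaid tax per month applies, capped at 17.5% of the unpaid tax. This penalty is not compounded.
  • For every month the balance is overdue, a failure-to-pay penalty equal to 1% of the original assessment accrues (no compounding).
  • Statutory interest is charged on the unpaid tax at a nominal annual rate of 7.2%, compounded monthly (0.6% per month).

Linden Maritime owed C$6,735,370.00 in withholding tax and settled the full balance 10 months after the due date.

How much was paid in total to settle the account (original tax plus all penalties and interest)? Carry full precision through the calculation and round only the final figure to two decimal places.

C$9,002,806.68

Failure-to-file: 10 × 4% × C$6,735,370.00 = C$2,694,148.00, capped at 17.5% × C$6,735,370.00 = C$1,178,689.75
Failure-to-pay penalty = 1% × C$6,735,370.00 × 10 mo = C$673,537.00
Interest: C$6,735,370.00 × ((1 + 0.006)^10 − 1) = C$6,735,370.00 × 0.0616462… = C$415,209.9266…
Total = C$6,735,370.00 + C$1,852,226.7500 + C$415,209.9266… = C$9,002,806.68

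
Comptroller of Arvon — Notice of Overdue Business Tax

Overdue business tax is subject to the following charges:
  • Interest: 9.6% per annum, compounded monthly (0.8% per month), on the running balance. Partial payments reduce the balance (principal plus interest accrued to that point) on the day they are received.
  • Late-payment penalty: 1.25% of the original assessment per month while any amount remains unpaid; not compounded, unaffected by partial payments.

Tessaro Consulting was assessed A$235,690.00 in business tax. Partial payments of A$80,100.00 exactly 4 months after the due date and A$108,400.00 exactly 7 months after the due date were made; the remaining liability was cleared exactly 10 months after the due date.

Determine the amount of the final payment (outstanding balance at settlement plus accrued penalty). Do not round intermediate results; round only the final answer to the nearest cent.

Balance at month 4: A$235,690.0000 × (1 + 0.008)^4 = A$243,323.0686…
After A$80,100.00 payment: A$243,323.0686… − A$80,100.00 = A$163,223.0686…
Balance at month 7: A$163,223.0686… × (1 + 0.008)^3 = A$167,171.8447…
After A$108,400.00 payment: A$167,171.8447… − A$108,400.00 = A$58,771.8447…
Balance at month 10: A$58,771.8447… × (1 + 0.008)^3 = A$60,193.6832…
Penalty: 10 × 1.25% × A$235,690.00 = A$29,461.25
Final settlement = outstanding balance + penalty = A$60,193.6832… + A$29,461.25 = A$89,654.93

A$89,654.93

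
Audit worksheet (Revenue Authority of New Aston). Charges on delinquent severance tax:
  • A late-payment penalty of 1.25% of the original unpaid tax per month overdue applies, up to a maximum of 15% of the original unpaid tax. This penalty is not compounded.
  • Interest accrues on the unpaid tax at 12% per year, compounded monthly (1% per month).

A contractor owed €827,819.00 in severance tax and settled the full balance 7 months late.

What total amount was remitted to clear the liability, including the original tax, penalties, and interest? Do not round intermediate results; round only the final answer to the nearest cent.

Penalty: 7 × 1.25% × €827,819.00 = €72,434.16… (below the 15% cap of €124,172.85)
Interest: €827,819.00 × ((1 + 0.01)^7 − 1) = €827,819.00 × 0.0721354… = €59,715.0150…
Total = €827,819.00 + €72,434.1625 + €59,715.0150… = €959,968.18

€959,968.18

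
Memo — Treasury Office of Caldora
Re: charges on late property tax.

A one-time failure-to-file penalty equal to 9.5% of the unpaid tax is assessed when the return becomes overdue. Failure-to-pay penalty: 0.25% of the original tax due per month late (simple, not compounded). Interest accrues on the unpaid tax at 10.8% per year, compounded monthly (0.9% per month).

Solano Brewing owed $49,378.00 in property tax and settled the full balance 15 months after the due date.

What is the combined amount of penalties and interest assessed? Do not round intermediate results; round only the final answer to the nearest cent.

$13,645.40

Failure-to-file penalty: 9.5% × $49,378.00 = $4,690.91
Failure-to-pay penalty: 15 × 0.25% × $49,378.00 = $1,851.68…
Interest: $49,378.00 × ((1 + 0.009)^15 − 1) = $49,378.00 × 0.1438458… = $7,102.8194…
Penalties + interest = $6,542.5850 + $7,102.8194… = $13,645.40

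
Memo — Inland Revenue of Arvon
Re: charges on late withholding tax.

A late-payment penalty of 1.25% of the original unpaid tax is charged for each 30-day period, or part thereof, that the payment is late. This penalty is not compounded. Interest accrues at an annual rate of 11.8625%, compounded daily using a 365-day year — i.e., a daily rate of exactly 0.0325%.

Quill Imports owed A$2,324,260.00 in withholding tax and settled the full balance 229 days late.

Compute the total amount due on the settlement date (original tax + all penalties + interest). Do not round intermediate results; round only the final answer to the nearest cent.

A$2,736,238.62

Penalty periods: ⌈229/30⌉ = 8; penalty = 8 × 1.25% × A$2,324,260.00 = A$232,426.00
Interest: A$2,324,260.00 × ((1 + 0.000325)^229 − 1) = A$2,324,260.00 × 0.07725152… = A$179,552.6180…
Total = A$2,324,260.00 + A$232,426.0000 + A$179,552.6180… = A$2,736,238.62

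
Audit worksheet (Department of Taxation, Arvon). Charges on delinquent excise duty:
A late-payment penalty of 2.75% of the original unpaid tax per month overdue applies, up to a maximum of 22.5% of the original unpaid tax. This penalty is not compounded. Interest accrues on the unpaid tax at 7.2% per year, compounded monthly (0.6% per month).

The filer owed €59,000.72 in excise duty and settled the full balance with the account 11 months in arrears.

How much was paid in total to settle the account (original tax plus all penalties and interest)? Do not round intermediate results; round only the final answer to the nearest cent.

€76,288.88

Penalty (uncapped): 11 × 2.75% × €59,000.72 = €17,847.72…; cap = 22.5% × €59,000.72 = €13,275.16… → penalty = €13,275.16…
Interest: €59,000.72 × ((1 + 0.006)^11 − 1) = €59,000.72 × 0.0680161… = €4,012.9972…
Total = €59,000.72 + €13,275.1620 + €4,012.9972… = €76,288.88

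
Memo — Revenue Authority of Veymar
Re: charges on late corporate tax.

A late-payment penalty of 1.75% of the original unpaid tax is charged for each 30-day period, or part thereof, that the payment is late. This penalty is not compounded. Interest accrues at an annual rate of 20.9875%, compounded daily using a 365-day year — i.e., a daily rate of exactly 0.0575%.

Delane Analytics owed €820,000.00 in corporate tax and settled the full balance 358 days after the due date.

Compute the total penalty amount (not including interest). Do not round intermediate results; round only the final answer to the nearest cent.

Penalty periods: ⌈358/30⌉ = 12; penalty = 12 × 1.75% × €820,000.00 = €172,200.00

€172,200.00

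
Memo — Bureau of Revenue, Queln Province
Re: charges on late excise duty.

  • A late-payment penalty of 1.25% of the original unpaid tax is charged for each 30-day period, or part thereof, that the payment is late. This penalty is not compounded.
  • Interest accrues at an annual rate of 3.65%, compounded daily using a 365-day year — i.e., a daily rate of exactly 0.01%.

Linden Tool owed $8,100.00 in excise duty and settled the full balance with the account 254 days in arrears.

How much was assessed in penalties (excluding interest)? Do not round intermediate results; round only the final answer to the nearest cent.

Penalty periods: ⌈254/30⌉ = 9; penalty = 9 × 1.25% × $8,100.00 = $911.25

$911.25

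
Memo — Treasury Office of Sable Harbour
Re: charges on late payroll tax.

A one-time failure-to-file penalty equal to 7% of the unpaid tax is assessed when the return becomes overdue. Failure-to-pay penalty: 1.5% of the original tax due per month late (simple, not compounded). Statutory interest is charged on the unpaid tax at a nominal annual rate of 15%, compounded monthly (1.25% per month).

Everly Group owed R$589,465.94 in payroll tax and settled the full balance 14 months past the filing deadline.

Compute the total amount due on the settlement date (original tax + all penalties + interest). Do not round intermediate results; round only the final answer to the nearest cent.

R$866,488.26

Failure-to-file penalty: 7% × R$589,465.94 = R$41,262.62…
Failure-to-pay penalty: 14 × 1.5% × R$589,465.94 = R$123,787.85…
Interest: R$589,465.94 × ((1 + 0.0125)^14 − 1) = R$589,465.94 × 0.1899547… = R$111,971.8544…
Total = R$589,465.94 + R$165,050.4632 + R$111,971.8544… = R$866,488.26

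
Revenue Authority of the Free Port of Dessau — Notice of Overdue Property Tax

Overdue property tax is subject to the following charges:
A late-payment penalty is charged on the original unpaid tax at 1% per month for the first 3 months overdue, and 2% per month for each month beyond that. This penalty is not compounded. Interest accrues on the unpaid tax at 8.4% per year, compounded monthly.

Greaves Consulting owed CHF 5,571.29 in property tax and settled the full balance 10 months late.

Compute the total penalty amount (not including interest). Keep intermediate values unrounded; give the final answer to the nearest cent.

CHF 947.12

Penalty, months 1–3: 3 × 1% × CHF 5,571.29 = CHF 167.14…
Penalty, months 4–10: 7 × 2% × CHF 5,571.29 = CHF 779.98…
Total penalty = CHF 167.14… + CHF 779.98… = CHF 947.12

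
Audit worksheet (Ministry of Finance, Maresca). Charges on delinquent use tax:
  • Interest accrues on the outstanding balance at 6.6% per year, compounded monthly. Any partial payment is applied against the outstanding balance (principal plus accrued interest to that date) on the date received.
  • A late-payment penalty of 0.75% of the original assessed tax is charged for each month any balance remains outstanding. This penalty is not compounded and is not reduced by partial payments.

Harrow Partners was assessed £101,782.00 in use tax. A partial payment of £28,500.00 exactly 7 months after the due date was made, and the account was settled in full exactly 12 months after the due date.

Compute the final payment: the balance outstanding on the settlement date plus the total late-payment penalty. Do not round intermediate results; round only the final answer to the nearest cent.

Monthly rate = 6.6% ÷ 12 = 0.55%
Balance at month 7: £101,782.0000 × (1 + 0.0055)^7 = £105,765.8600…
After £28,500.00 payment: £105,765.8600… − £28,500.00 = £77,265.8600…
Balance at month 12: £77,265.8600… × (1 + 0.0055)^5 = £79,414.1730…
Penalty: 12 × 0.75% × £101,782.00 = £9,160.38
Final settlement = outstanding balance + penalty = £79,414.1730… + £9,160.38 = £88,574.55

£88,574.55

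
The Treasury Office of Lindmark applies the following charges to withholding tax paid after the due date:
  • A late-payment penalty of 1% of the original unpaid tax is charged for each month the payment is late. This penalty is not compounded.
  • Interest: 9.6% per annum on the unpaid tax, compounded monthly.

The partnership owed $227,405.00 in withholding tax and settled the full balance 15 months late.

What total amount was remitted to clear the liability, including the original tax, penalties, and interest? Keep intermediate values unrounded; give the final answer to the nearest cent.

Late-payment penalty: 15 × 1% × $227,405.00 = $34,110.75
Interest (9.6%/yr ÷ 12 = 0.8%/month): $227,405.00 × ((1 + 0.008)^15 − 1) = $28,871.0320…
Total = $227,405.00 + $34,110.7500 + $28,871.0320… = $290,386.78

$290,386.78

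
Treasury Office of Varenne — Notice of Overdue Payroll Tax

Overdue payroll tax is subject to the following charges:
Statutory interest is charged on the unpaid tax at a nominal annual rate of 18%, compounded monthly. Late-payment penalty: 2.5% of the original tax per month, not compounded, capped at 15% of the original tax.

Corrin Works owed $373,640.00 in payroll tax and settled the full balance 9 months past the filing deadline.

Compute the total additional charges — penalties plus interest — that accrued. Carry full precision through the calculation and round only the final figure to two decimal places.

$109,622.23

Penalty (uncapped): 9 × 2.5% × $373,640.00 = $84,069.00; cap = 15% × $373,640.00 = $56,046.00 → penalty = $56,046.00
Interest (18%/yr ÷ 12 = 1.5%/month): $373,640.00 × ((1 + 0.015)^9 − 1) = $53,576.2304…
Penalties + interest = $56,046.0000 + $53,576.2304… = $109,622.23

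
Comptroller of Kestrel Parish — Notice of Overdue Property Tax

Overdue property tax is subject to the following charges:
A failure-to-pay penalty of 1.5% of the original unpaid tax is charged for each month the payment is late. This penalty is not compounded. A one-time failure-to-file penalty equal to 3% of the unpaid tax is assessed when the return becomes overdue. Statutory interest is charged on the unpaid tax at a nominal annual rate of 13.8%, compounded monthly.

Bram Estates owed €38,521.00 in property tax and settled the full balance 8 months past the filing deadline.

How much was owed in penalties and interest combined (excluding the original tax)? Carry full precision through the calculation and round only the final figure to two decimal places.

Failure-to-file penalty: 3% × €38,521.00 = €1,155.63
Failure-to-pay penalty: 8 × 1.5% × €38,521.00 = €4,622.52
Interest (13.8%/yr ÷ 12 = 1.15%/month): €38,521.00 × ((1 + 0.0115)^8 − 1) = €3,689.9037…
Penalties + interest = €5,778.1500 + €3,689.9037… = €9,468.05

€9,468.05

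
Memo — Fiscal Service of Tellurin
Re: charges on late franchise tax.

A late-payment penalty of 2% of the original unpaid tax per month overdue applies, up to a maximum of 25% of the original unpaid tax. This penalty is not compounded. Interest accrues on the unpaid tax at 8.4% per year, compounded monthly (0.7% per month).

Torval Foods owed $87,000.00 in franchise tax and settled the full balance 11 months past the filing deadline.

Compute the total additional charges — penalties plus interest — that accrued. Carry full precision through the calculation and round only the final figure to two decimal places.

Penalty: 11 × 2% × $87,000.00 = $19,140.00 (below the 25% cap of $21,750.00)
Interest: $87,000.00 × ((1 + 0.007)^11 − 1) = $87,000.00 × 0.0797524… = $6,938.4584…
Penalties + interest = $19,140.0000 + $6,938.4584… = $26,078.46

$26,078.46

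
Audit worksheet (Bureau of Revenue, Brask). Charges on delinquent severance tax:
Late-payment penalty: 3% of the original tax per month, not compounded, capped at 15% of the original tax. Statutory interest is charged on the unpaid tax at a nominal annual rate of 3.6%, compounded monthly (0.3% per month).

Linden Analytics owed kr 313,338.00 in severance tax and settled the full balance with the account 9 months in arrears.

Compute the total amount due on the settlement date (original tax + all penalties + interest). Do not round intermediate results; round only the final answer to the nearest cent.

Penalty (uncapped): 9 × 3% × kr 313,338.00 = kr 84,601.26; cap = 15% × kr 313,338.00 = kr 47,000.70 → penalty = kr 47,000.70
Interest: kr 313,338.00 × ((1 + 0.003)^9 − 1) = kr 313,338.00 × 0.0273263… = kr 8,562.3614…
Total = kr 313,338.00 + kr 47,000.7000 + kr 8,562.3614… = kr 368,901.06

kr 368,901.06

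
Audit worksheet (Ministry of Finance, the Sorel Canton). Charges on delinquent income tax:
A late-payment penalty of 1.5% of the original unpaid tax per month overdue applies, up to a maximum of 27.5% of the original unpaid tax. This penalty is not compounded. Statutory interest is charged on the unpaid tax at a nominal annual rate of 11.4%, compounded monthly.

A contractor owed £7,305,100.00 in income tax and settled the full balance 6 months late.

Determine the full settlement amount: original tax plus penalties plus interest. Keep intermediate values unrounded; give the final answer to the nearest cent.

Penalty: 6 × 1.5% × £7,305,100.00 = £657,459.00 (below the 27.5% cap of £2,008,902.50)
Interest (11.4%/yr ÷ 12 = 0.95%/month): £7,305,100.00 × ((1 + 0.0095)^6 − 1) = £426,406.1392…
Total = £7,305,100.00 + £657,459.0000 + £426,406.1392… = £8,388,965.14

£8,388,965.14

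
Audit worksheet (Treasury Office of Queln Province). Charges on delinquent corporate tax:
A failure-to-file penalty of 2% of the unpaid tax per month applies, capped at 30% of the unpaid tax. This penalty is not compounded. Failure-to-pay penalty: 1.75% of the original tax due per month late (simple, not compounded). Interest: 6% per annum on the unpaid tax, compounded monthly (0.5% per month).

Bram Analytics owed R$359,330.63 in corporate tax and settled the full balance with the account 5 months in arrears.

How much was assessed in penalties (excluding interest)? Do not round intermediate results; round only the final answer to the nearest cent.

R$67,374.49

Failure-to-file: 5 × 2% × R$359,330.63 = R$35,933.06… (under the 30% cap)
Failure-to-pay penalty = 1.75% × R$359,330.63 × 5 mo = R$31,441.43…
Total penalty = R$35,933.06… + R$31,441.43… = R$67,374.49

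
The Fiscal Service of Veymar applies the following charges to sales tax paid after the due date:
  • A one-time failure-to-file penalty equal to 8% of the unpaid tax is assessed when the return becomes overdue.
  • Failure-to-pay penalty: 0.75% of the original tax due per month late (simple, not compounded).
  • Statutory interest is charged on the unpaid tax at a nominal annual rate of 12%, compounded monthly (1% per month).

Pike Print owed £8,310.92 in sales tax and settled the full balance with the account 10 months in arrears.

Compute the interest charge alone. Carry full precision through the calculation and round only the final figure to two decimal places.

£869.51

Interest: £8,310.92 × ((1 + 0.01)^10 − 1) = £8,310.92 × 0.1046221… = £869.5061…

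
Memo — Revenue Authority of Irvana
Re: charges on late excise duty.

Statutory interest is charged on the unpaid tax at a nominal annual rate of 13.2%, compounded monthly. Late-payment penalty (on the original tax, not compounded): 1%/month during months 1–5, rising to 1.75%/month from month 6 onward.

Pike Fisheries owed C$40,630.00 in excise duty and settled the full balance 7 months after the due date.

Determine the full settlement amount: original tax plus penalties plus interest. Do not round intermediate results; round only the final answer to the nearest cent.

Penalty, months 1–5: 5 × 1% × C$40,630.00 = C$2,031.50
Penalty, months 6–7: 2 × 1.75% × C$40,630.00 = C$1,422.05
Interest (13.2%/yr ÷ 12 = 1.1%/month): C$40,630.00 × ((1 + 0.011)^7 − 1) = C$3,233.6645…
Total = C$40,630.00 + C$3,453.5500 + C$3,233.6645… = C$47,317.21

C$47,317.21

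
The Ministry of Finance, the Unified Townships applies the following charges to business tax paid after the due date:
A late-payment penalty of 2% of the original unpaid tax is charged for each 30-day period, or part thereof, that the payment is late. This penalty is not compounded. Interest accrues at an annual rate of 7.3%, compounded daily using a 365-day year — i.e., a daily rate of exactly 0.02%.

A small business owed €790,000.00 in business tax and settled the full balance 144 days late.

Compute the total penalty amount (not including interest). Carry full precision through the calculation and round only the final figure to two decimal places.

Penalty periods: ⌈144/30⌉ = 5; penalty = 5 × 2% × €790,000.00 = €79,000.00

€79,000.00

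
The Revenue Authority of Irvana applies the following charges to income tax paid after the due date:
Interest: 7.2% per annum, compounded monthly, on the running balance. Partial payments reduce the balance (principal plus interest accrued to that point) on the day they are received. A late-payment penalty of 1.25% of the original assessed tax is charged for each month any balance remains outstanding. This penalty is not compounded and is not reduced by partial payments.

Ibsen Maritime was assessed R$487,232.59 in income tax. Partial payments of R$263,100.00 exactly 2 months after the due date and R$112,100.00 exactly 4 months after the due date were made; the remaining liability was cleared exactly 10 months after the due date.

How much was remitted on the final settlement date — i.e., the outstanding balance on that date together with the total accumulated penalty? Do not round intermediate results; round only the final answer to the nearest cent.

R$185,978.87

Monthly rate = 7.2% ÷ 12 = 0.6%
Balance at month 2: R$487,232.5900 × (1 + 0.006)^2 = R$493,096.9215…
After R$263,100.00 payment: R$493,096.9215… − R$263,100.00 = R$229,996.9215…
Balance at month 4: R$229,996.9215… × (1 + 0.006)^2 = R$232,765.1644…
After R$112,100.00 payment: R$232,765.1644… − R$112,100.00 = R$120,665.1644…
Balance at month 10: R$120,665.1644… × (1 + 0.006)^6 = R$125,074.7931…
Penalty: 10 × 1.25% × R$487,232.59 = R$60,904.07…
Final settlement = outstanding balance + penalty = R$125,074.7931… + R$60,904.07… = R$185,978.87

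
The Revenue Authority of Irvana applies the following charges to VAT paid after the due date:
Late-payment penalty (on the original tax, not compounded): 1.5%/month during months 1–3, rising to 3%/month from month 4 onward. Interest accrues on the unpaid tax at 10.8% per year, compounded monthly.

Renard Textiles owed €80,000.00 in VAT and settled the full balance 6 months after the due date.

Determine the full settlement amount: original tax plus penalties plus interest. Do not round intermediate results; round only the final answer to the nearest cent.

€95,218.37

Penalty, months 1–3: 3 × 1.5% × €80,000.00 = €3,600.00
Penalty, months 4–6: 3 × 3% × €80,000.00 = €7,200.00
Interest (10.8%/yr ÷ 12 = 0.9%/month): €80,000.00 × ((1 + 0.009)^6 − 1) = €4,418.3743…
Total = €80,000.00 + €10,800.0000 + €4,418.3743… = €95,218.37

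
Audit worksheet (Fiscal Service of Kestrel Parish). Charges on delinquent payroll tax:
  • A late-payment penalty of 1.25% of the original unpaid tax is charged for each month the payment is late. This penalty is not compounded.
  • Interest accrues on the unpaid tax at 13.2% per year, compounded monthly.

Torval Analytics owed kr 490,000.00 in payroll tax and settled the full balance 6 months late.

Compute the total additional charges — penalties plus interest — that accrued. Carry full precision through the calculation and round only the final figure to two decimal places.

kr 69,992.50

Late-payment penalty: 6 × 1.25% × kr 490,000.00 = kr 36,750.00
Interest (13.2%/yr ÷ 12 = 1.1%/month): kr 490,000.00 × ((1 + 0.011)^6 − 1) = kr 33,242.5019…
Penalties + interest = kr 36,750.0000 + kr 33,242.5019… = kr 69,992.50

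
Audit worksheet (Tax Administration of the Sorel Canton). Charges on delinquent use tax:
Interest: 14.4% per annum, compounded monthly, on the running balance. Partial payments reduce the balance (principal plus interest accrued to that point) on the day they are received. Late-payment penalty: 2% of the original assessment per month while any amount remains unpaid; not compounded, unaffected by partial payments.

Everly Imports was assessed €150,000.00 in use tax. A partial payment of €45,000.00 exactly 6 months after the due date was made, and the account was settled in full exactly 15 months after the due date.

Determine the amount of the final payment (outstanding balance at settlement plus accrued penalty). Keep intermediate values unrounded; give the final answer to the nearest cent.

Monthly rate = 14.4% ÷ 12 = 1.2%
Balance at month 6: €150,000.0000 × (1 + 0.012)^6 = €161,129.2309…
After €45,000.00 payment: €161,129.2309… − €45,000.00 = €116,129.2309…
Balance at month 15: €116,129.2309… × (1 + 0.012)^9 = €129,290.3652…
Penalty: 15 × 2% × €150,000.00 = €45,000.00
Final settlement = outstanding balance + penalty = €129,290.3652… + €45,000.00 = €174,290.37

€174,290.37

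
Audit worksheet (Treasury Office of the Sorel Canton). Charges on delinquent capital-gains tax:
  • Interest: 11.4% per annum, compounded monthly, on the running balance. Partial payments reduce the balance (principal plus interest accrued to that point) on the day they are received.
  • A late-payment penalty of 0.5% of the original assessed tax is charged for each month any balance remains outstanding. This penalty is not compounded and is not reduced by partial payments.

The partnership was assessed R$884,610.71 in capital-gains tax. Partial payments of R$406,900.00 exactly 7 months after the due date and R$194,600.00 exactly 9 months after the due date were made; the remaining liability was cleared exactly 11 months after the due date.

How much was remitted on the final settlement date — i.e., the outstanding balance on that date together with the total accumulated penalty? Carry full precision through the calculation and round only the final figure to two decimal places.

R$409,325.76

Monthly rate = 11.4% ÷ 12 = 0.95%
Balance at month 7: R$884,610.7100 × (1 + 0.0095)^7 = R$945,140.6798…
After R$406,900.00 payment: R$945,140.6798… − R$406,900.00 = R$538,240.6798…
Balance at month 9: R$538,240.6798… × (1 + 0.0095)^2 = R$548,515.8289…
After R$194,600.00 payment: R$548,515.8289… − R$194,600.00 = R$353,915.8289…
Balance at month 11: R$353,915.8289… × (1 + 0.0095)^2 = R$360,672.1706…
Penalty: 11 × 0.5% × R$884,610.71 = R$48,653.59…
Final settlement = outstanding balance + penalty = R$360,672.1706… + R$48,653.59… = R$409,325.76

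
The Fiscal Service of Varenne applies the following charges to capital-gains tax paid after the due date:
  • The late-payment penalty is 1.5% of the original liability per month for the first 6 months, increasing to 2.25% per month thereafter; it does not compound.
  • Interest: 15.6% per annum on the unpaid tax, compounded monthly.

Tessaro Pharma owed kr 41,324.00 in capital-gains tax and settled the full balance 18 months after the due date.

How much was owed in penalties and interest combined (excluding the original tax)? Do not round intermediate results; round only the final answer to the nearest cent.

Penalty, months 1–6: 6 × 1.5% × kr 41,324.00 = kr 3,719.16
Penalty, months 7–18: 12 × 2.25% × kr 41,324.00 = kr 11,157.48
Interest (15.6%/yr ÷ 12 = 1.3%/month): kr 41,324.00 × ((1 + 0.013)^18 − 1) = kr 10,816.1612…
Penalties + interest = kr 14,876.6400 + kr 10,816.1612… = kr 25,692.80

kr 25,692.80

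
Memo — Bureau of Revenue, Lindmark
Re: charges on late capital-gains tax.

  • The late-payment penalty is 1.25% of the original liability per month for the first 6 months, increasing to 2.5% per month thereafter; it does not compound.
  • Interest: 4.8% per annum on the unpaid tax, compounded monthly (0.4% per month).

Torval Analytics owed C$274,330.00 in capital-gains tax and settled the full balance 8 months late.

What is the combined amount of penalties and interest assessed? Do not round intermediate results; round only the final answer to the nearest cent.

C$43,193.70

Penalty, months 1–6: 6 × 1.25% × C$274,330.00 = C$20,574.75
Penalty, months 7–8: 2 × 2.5% × C$274,330.00 = C$13,716.50
Interest: C$274,330.00 × ((1 + 0.004)^8 − 1) = C$274,330.00 × 0.0324516… = C$8,902.4480…
Penalties + interest = C$34,291.2500 + C$8,902.4480… = C$43,193.70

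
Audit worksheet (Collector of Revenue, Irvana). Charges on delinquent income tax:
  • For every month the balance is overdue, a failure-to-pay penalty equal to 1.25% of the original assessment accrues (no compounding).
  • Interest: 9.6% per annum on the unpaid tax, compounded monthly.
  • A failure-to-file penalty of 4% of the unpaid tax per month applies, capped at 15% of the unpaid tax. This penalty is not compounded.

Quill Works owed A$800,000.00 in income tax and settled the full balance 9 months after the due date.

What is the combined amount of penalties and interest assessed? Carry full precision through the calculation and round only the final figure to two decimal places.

Failure-to-file: 9 × 4% × A$800,000.00 = A$288,000.00, capped at 15% × A$800,000.00 = A$120,000.00
Failure-to-pay penalty = 1.25% × A$800,000.00 × 9 mo = A$90,000.00
Interest (9.6%/yr ÷ 12 = 0.8%/month): A$800,000.00 × ((1 + 0.008)^9 − 1) = A$59,478.0226…
Penalties + interest = A$210,000.0000 + A$59,478.0226… = A$269,478.02

A$269,478.02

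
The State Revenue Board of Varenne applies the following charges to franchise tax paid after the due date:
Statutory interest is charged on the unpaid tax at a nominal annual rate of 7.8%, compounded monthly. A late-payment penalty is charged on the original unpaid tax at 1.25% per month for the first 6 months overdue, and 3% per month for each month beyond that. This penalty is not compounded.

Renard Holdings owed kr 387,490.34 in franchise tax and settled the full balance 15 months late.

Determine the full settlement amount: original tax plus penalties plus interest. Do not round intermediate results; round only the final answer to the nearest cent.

Penalty, months 1–6: 6 × 1.25% × kr 387,490.34 = kr 29,061.78…
Penalty, months 7–15: 9 × 3% × kr 387,490.34 = kr 104,622.39…
Interest (7.8%/yr ÷ 12 = 0.65%/month): kr 387,490.34 × ((1 + 0.0065)^15 − 1) = kr 39,548.6886…
Total = kr 387,490.34 + kr 133,684.1673 + kr 39,548.6886… = kr 560,723.20

kr 560,723.20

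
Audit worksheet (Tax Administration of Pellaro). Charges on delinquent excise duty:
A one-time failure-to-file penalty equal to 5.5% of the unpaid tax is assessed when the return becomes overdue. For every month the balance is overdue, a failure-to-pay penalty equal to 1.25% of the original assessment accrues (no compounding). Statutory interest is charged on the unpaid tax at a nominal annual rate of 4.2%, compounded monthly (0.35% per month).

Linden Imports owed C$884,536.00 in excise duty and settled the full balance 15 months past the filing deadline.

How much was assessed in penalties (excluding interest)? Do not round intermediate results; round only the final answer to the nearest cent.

C$214,499.98

Failure-to-file penalty: 5.5% × C$884,536.00 = C$48,649.48
Failure-to-pay penalty = 1.25% × C$884,536.00 × 15 mo = C$165,850.50
Total penalty = C$48,649.48 + C$165,850.50 = C$214,499.98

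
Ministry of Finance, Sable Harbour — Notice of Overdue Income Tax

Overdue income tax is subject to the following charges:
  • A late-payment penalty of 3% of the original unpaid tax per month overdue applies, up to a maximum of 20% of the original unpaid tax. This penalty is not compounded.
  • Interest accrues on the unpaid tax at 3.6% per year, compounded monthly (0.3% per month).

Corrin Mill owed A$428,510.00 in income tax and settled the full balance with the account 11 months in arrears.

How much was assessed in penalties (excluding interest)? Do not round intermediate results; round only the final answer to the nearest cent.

A$85,702.00

Penalty (uncapped): 11 × 3% × A$428,510.00 = A$141,408.30; cap = 20% × A$428,510.00 = A$85,702.00 → penalty = A$85,702.00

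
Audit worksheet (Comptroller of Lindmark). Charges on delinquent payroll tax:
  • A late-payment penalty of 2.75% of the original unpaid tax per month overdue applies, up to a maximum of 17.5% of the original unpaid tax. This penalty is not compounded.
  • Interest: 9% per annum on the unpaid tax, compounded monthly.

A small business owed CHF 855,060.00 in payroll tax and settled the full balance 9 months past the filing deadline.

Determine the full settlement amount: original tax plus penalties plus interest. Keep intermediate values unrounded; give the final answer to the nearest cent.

Penalty (uncapped): 9 × 2.75% × CHF 855,060.00 = CHF 211,627.35; cap = 17.5% × CHF 855,060.00 = CHF 149,635.50 → penalty = CHF 149,635.50
Interest (9%/yr ÷ 12 = 0.75%/month): CHF 855,060.00 × ((1 + 0.0075)^9 − 1) = CHF 59,478.6911…
Total = CHF 855,060.00 + CHF 149,635.5000 + CHF 59,478.6911… = CHF 1,064,174.19

CHF 1,064,174.19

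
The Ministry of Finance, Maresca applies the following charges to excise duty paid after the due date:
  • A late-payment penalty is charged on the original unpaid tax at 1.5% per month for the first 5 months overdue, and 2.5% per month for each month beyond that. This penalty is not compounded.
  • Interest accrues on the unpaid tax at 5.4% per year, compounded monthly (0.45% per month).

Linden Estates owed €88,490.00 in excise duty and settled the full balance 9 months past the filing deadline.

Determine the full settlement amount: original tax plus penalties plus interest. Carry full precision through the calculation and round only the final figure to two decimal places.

€107,624.79

Penalty, months 1–5: 5 × 1.5% × €88,490.00 = €6,636.75
Penalty, months 6–9: 4 × 2.5% × €88,490.00 = €8,849.00
Interest: €88,490.00 × ((1 + 0.0045)^9 − 1) = €88,490.00 × 0.0412367… = €3,649.0361…
Total = €88,490.00 + €15,485.7500 + €3,649.0361… = €107,624.79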